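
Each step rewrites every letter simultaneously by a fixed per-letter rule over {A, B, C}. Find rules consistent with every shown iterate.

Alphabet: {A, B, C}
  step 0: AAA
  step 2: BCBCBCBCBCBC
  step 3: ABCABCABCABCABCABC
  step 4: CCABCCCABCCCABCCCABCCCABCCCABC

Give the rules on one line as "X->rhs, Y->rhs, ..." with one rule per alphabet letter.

  step 3 ⇒ step 4: ABCABCABCABCABCABC ⇒ CC·A·BC·CC·A·BC·CC·A·BC·CC·A·BC·CC·A·BC·CC·A·BC
    A ↦ CC
    B ↦ A
    C ↦ BC

A->CC, B->A, C->BC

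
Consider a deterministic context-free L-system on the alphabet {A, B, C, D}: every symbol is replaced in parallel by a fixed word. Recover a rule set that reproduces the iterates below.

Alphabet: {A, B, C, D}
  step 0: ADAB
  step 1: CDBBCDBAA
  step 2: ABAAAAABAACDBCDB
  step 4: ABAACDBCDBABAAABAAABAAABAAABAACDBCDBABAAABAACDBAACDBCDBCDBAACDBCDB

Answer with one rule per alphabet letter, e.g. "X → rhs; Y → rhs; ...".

  step 1 ⇒ step 2: CDBBCDBAA ⇒ A·B·AA·AA·A·B·AA·CDB·CDB
    A ↦ CDB
    B ↦ AA
    C ↦ A
    D ↦ B

A->CDB, B->AA, C->A, D->B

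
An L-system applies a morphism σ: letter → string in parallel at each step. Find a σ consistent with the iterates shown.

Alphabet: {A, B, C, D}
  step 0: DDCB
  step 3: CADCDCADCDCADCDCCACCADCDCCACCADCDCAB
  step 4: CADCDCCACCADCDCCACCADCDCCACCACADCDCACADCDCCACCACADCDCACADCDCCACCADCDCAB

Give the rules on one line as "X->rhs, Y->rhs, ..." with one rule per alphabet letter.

A->DCD, B->CAB, C->CA, D->C

  step 3 ⇒ step 4: CADCDCADCDCADCDCCACCADCDCCACCADCDCAB ⇒ CA·DCD·C·CA·C·CA·DCD·C·CA·C·CA·DCD·C·CA·C·CA·CA·DCD·CA·CA·DCD·C·CA·C·CA·CA·DCD·CA·CA·DCD·C·CA·C·CA·DCD·CAB
    A ↦ DCD
    B ↦ CAB
    C ↦ CA
    D ↦ C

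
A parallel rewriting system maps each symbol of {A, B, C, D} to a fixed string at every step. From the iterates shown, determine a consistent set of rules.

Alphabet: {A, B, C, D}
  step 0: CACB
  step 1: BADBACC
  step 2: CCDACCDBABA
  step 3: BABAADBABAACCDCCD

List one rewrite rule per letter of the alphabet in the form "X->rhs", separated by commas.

A->D, B->CC, C->BA, D->A

  step 2 ⇒ step 3: CCDACCDBABA ⇒ BA·BA·A·D·BA·BA·A·CC·D·CC·D
    A ↦ D
    B ↦ CC
    C ↦ BA
    D ↦ A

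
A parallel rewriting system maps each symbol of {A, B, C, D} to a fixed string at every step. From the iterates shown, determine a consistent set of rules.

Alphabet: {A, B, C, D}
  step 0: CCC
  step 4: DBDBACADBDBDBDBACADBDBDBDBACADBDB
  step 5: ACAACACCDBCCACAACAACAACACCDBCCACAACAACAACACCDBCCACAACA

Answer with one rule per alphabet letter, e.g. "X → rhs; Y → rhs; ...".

A->CC, B->A, C->DB, D->AC

  step 4 ⇒ step 5: DBDBACADBDBDBDBACADBDBDBDBACADBDB ⇒ AC·A·AC·A·CC·DB·CC·AC·A·AC·A·AC·A·AC·A·CC·DB·CC·AC·A·AC·A·AC·A·AC·A·CC·DB·CC·AC·A·AC·A
    A ↦ CC
    B ↦ A
    C ↦ DB
    D ↦ AC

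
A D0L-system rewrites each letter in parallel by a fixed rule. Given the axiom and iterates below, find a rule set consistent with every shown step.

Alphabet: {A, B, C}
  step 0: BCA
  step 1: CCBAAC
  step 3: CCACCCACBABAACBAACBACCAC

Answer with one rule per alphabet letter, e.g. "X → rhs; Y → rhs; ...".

  step 0 ⇒ step 1: BCA ⇒ CC·BA·AC
    A ↦ AC
    B ↦ CC
    C ↦ BA

A->AC, B->CC, C->BA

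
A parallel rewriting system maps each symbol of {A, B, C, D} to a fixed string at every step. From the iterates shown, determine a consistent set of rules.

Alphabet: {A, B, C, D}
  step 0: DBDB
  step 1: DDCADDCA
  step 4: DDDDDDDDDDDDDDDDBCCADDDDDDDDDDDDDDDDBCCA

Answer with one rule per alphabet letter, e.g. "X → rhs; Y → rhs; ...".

A->C, B->CA, C->B, D->DD

  step 0 ⇒ step 1: DBDB ⇒ DD·CA·DD·CA
    B ↦ CA
    D ↦ DD
    A ↦ C  (constrained at step 1)
    C ↦ B  (constrained at step 1)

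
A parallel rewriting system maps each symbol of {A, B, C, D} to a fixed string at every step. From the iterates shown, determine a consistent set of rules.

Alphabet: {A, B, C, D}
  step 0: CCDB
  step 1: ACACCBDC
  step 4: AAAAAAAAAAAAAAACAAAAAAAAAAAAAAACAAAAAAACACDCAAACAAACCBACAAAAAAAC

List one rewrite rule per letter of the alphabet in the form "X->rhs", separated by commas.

A->AA, B->DC, C->AC, D->CB

  step 0 ⇒ step 1: CCDB ⇒ AC·AC·CB·DC
    B ↦ DC
    C ↦ AC
    D ↦ CB
    A ↦ AA  (constrained at step 1)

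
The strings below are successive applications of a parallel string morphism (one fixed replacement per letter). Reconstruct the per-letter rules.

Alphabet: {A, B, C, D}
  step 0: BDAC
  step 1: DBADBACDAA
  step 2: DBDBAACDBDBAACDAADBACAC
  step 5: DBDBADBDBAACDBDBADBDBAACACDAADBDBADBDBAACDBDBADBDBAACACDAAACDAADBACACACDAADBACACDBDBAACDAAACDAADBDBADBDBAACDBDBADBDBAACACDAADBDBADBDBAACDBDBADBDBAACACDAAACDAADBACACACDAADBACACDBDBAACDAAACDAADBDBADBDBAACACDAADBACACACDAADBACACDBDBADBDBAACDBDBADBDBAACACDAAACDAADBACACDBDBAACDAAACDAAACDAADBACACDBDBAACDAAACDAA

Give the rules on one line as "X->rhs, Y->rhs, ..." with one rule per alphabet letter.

A->AC, B->DBA, C->DAA, D->DB

  step 1 ⇒ step 2: DBADBACDAA ⇒ DB·DBA·AC·DB·DBA·AC·DAA·DB·AC·AC
    A ↦ AC
    B ↦ DBA
    C ↦ DAA
    D ↦ DB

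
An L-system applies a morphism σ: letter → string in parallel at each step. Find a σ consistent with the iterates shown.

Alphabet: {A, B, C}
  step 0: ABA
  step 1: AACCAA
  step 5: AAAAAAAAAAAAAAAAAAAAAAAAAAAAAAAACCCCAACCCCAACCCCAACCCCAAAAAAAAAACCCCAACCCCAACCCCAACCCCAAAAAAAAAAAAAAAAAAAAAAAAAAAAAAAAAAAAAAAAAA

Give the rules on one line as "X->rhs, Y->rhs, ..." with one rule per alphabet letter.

A->AA, B->CC, C->BBA

  step 0 ⇒ step 1: ABA ⇒ AA·CC·AA
    A ↦ AA
    B ↦ CC
    C ↦ BBA  (constrained at step 1)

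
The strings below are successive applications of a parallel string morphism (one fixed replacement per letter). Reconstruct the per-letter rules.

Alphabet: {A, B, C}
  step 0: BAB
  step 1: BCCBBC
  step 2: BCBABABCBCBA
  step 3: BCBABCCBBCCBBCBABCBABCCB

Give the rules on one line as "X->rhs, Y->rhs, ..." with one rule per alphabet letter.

  step 2 ⇒ step 3: BCBABABCBCBA ⇒ BC·BA·BC·CB·BC·CB·BC·BA·BC·BA·BC·CB
    A ↦ CB
    B ↦ BC
    C ↦ BA

A->CB, B->BC, C->BA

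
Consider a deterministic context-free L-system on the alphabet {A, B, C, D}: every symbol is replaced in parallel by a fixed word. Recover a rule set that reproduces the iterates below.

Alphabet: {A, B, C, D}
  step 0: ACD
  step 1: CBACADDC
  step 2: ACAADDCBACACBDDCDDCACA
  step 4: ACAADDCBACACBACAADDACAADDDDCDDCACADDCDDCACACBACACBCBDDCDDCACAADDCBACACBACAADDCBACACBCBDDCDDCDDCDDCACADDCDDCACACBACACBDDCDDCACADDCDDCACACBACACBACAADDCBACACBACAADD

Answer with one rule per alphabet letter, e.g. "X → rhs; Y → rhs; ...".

A->CB, B->ADD, C->ACA, D->DDC

  step 1 ⇒ step 2: CBACADDC ⇒ ACA·ADD·CB·ACA·CB·DDC·DDC·ACA
    A ↦ CB
    B ↦ ADD
    C ↦ ACA
    D ↦ DDC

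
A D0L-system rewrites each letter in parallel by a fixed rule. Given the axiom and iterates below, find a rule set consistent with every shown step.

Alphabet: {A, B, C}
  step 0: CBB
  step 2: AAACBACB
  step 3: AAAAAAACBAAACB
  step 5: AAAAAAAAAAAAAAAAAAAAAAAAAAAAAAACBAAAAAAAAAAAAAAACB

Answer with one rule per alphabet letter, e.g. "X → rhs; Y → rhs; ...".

A->AA, B->CB, C->A

  step 2 ⇒ step 3: AAACBACB ⇒ AA·AA·AA·A·CB·AA·A·CB
    A ↦ AA
    B ↦ CB
    C ↦ A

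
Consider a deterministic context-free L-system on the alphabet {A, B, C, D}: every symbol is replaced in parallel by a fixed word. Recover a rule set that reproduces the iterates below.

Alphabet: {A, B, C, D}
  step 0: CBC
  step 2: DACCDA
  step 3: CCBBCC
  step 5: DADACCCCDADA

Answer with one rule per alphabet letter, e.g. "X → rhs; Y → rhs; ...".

  step 2 ⇒ step 3: DACCDA ⇒ C·C·B·B·C·C
    A ↦ C
    C ↦ B
    D ↦ C
    B ↦ DA  (constrained at step 0)

A->C, B->DA, C->B, D->C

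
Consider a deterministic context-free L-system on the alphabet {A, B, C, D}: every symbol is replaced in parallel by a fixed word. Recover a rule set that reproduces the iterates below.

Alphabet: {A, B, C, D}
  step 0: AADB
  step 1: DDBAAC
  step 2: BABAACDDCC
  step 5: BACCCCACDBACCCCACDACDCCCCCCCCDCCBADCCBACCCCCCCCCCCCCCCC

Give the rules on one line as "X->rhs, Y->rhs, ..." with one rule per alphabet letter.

A->D, B->AC, C->CC, D->BA

  step 1 ⇒ step 2: DDBAAC ⇒ BA·BA·AC·D·D·CC
    A ↦ D
    B ↦ AC
    C ↦ CC
    D ↦ BA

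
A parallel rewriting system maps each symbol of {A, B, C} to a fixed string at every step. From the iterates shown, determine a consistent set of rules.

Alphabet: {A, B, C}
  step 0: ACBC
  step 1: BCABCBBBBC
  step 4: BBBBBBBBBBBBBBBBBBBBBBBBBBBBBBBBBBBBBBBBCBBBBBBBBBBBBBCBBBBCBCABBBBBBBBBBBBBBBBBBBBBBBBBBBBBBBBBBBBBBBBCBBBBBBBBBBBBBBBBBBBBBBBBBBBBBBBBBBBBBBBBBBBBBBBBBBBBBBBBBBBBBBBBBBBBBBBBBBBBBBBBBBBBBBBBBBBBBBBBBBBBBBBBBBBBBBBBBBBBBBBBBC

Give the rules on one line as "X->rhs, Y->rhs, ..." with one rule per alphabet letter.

  step 0 ⇒ step 1: ACBC ⇒ BCA·BC·BBB·BC
    A ↦ BCA
    B ↦ BBB
    C ↦ BC

A->BCA, B->BBB, C->BC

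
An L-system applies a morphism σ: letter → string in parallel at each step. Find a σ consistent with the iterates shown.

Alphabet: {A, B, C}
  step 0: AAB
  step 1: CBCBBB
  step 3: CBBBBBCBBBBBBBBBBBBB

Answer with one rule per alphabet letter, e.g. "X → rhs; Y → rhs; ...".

A->CB, B->BB, C->A

  step 0 ⇒ step 1: AAB ⇒ CB·CB·BB
    A ↦ CB
    B ↦ BB
    C ↦ A  (constrained at step 1)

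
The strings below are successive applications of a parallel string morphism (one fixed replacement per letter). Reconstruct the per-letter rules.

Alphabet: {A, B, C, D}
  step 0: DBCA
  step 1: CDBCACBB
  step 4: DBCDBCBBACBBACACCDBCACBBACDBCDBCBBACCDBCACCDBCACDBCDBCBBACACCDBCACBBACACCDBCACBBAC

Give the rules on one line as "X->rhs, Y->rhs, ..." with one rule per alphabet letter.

  step 0 ⇒ step 1: DBCA ⇒ C·DBC·AC·BB
    A ↦ BB
    B ↦ DBC
    C ↦ AC
    D ↦ C

A->BB, B->DBC, C->AC, D->C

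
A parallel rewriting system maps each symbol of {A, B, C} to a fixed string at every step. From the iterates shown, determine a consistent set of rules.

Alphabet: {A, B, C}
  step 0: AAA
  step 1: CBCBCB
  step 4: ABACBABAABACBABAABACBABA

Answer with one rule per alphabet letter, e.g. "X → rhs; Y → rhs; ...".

A->CB, B->A, C->AB

  step 0 ⇒ step 1: AAA ⇒ CB·CB·CB
    A ↦ CB
    B ↦ A  (constrained at step 1)
    C ↦ AB  (constrained at step 1)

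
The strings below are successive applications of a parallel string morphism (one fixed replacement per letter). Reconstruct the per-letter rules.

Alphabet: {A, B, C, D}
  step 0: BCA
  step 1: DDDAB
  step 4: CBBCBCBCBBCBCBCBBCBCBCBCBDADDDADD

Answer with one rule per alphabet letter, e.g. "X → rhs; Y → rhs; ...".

A->B, B->DD, C->DA, D->CB

  step 0 ⇒ step 1: BCA ⇒ DD·DA·B
    A ↦ B
    B ↦ DD
    C ↦ DA
    D ↦ CB  (constrained at step 1)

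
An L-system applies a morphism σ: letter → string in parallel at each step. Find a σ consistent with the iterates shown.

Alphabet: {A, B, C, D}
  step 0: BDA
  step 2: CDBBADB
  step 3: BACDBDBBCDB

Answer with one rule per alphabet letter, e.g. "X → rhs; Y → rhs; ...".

A->B, B->DB, C->BA, D->C

  step 2 ⇒ step 3: CDBBADB ⇒ BA·C·DB·DB·B·C·DB
    A ↦ B
    B ↦ DB
    C ↦ BA
    D ↦ C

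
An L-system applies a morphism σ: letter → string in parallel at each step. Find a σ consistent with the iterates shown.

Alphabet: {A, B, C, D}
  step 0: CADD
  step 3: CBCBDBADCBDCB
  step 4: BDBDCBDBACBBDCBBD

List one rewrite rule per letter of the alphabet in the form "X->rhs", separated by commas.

  step 3 ⇒ step 4: CBCBDBADCBDCB ⇒ B·D·B·D·CB·D·BA·CB·B·D·CB·B·D
    A ↦ BA
    B ↦ D
    C ↦ B
    D ↦ CB

A->BA, B->D, C->B, D->CB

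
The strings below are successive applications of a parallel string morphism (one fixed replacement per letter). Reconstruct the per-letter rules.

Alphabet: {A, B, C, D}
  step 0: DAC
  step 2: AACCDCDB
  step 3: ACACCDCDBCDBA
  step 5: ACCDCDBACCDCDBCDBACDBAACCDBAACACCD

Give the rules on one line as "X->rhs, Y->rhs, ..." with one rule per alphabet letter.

  step 2 ⇒ step 3: AACCDCDB ⇒ AC·AC·CD·CD·B·CD·B·A
    A ↦ AC
    B ↦ A
    C ↦ CD
    D ↦ B

A->AC, B->A, C->CD, D->B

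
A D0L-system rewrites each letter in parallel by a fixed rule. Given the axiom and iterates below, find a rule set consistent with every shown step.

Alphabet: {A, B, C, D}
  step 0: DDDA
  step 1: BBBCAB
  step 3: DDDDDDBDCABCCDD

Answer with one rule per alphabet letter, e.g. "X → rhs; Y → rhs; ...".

A->CAB, B->CC, C->D, D->B

  step 0 ⇒ step 1: DDDA ⇒ B·B·B·CAB
    A ↦ CAB
    D ↦ B
    B ↦ CC  (constrained at step 1)
    C ↦ D  (constrained at step 1)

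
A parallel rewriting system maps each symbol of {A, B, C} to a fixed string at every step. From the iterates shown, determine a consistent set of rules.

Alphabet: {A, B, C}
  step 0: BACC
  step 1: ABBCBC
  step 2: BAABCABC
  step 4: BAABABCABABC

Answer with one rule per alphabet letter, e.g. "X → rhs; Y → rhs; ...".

  step 1 ⇒ step 2: ABBCBC ⇒ B·A·A·BC·A·BC
    A ↦ B
    B ↦ A
    C ↦ BC

A->B, B->A, C->BC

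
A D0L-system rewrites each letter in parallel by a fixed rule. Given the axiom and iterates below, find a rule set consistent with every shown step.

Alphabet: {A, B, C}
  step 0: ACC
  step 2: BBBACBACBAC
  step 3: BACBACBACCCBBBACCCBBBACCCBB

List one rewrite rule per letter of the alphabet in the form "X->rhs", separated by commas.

  step 2 ⇒ step 3: BBBACBACBAC ⇒ BAC·BAC·BAC·CCB·B·BAC·CCB·B·BAC·CCB·B
    A ↦ CCB
    B ↦ BAC
    C ↦ B

A->CCB, B->BAC, C->B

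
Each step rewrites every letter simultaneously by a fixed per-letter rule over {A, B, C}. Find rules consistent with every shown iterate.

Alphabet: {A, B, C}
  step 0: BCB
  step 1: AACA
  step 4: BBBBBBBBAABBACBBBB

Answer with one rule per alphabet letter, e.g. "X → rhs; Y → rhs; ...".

A->BB, B->A, C->AC

  step 0 ⇒ step 1: BCB ⇒ A·AC·A
    B ↦ A
    C ↦ AC
    A ↦ BB  (constrained at step 1)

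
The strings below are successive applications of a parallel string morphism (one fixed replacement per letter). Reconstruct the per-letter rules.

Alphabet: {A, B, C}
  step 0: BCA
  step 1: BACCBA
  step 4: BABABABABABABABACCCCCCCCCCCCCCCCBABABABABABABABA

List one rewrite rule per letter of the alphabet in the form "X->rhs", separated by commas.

A->BA, B->BA, C->CC

  step 0 ⇒ step 1: BCA ⇒ BA·CC·BA
    A ↦ BA
    B ↦ BA
    C ↦ CC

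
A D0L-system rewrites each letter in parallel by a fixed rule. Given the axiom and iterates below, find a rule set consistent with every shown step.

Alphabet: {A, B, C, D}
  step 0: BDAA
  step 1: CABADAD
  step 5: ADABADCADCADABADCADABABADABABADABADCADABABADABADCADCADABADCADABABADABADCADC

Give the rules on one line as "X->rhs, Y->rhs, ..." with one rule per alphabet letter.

  step 0 ⇒ step 1: BDAA ⇒ C·AB·AD·AD
    A ↦ AD
    B ↦ C
    D ↦ AB
    C ↦ AB  (constrained at step 1)

A->AD, B->C, C->AB, D->AB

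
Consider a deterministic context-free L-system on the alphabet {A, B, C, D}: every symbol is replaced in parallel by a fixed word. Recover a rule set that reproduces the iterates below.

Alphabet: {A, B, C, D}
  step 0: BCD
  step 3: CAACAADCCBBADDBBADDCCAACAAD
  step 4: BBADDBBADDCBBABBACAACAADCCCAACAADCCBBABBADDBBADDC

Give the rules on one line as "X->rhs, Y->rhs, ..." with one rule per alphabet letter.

A->D, B->CAA, C->BBA, D->C

  step 3 ⇒ step 4: CAACAADCCBBADDBBADDCCAACAAD ⇒ BBA·D·D·BBA·D·D·C·BBA·BBA·CAA·CAA·D·C·C·CAA·CAA·D·C·C·BBA·BBA·D·D·BBA·D·D·C
    A ↦ D
    B ↦ CAA
    C ↦ BBA
    D ↦ C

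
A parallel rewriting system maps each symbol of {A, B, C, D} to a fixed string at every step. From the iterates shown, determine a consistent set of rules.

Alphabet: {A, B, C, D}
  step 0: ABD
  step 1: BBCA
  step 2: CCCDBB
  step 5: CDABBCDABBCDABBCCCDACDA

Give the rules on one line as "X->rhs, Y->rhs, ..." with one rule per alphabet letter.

A->BB, B->C, C->CD, D->A

  step 1 ⇒ step 2: BBCA ⇒ C·C·CD·BB
    A ↦ BB
    B ↦ C
    C ↦ CD
  step 0 ⇒ step 1: ABD ⇒ BB·C·A
    D ↦ A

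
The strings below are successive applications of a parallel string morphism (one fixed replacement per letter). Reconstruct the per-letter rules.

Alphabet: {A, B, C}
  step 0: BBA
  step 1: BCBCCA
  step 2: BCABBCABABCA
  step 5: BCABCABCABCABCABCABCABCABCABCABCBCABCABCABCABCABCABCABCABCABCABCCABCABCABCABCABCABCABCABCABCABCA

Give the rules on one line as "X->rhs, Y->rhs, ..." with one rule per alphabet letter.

A->CA, B->BC, C->AB

  step 1 ⇒ step 2: BCBCCA ⇒ BC·AB·BC·AB·AB·CA
    A ↦ CA
    B ↦ BC
    C ↦ AB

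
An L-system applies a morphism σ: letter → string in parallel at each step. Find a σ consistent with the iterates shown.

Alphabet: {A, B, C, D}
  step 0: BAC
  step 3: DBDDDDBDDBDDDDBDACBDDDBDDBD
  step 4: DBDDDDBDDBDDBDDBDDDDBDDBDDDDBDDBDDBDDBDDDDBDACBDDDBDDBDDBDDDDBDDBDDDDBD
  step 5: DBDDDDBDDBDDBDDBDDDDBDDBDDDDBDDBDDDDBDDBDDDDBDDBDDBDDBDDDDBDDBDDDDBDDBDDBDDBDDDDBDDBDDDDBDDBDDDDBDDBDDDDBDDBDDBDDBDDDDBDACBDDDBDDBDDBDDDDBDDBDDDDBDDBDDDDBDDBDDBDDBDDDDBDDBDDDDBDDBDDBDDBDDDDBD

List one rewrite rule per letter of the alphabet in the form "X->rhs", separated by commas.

  step 4 ⇒ step 5: DBDDDDBDDBDDBDDBDDDDBDDBDDDDBDDBDDBDDBDDDDBDACBDDDBDDBDDBDDDDBDDBDDDDBD ⇒ DBD·DD·DBD·DBD·DBD·DBD·DD·DBD·DBD·DD·DBD·DBD·DD·DBD·DBD·DD·DBD·DBD·DBD·DBD·DD·DBD·DBD·DD·DBD·DBD·DBD·DBD·DD·DBD·DBD·DD·DBD·DBD·DD·DBD·DBD·DD·DBD·DBD·DBD·DBD·DD·DBD·AC·B·DD·DBD·DBD·DBD·DD·DBD·DBD·DD·DBD·DBD·DD·DBD·DBD·DBD·DBD·DD·DBD·DBD·DD·DBD·DBD·DBD·DBD·DD·DBD
    A ↦ AC
    B ↦ DD
    C ↦ B
    D ↦ DBD

A->AC, B->DD, C->B, D->DBD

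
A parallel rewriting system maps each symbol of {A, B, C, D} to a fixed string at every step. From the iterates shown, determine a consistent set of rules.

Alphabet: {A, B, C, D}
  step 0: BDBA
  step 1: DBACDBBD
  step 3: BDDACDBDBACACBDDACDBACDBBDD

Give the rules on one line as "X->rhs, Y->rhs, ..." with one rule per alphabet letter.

  step 0 ⇒ step 1: BDBA ⇒ DB·AC·DB·BD
    A ↦ BD
    B ↦ DB
    D ↦ AC
    C ↦ D  (constrained at step 1)

A->BD, B->DB, C->D, D->AC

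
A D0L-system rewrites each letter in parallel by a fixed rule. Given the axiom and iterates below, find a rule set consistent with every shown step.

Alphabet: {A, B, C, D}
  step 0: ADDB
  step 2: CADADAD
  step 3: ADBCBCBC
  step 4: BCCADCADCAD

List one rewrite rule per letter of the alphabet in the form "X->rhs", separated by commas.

  step 3 ⇒ step 4: ADBCBCBC ⇒ B·C·C·AD·C·AD·C·AD
    A ↦ B
    B ↦ C
    C ↦ AD
    D ↦ C

A->B, B->C, C->AD, D->C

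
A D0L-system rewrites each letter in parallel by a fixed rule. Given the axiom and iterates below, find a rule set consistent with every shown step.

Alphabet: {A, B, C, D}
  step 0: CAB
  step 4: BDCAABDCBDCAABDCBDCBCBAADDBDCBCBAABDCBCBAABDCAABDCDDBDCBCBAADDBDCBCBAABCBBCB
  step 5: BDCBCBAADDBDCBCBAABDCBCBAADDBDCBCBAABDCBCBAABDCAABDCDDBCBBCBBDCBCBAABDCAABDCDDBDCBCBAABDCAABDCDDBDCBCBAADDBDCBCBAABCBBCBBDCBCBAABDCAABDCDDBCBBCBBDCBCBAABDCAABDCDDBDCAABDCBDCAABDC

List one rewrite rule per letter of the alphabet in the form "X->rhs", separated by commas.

  step 4 ⇒ step 5: BDCAABDCBDCAABDCBDCBCBAADDBDCBCBAABDCBCBAABDCAABDCDDBDCBCBAADDBDCBCBAABCBBCB ⇒ BDC·BCB·AA·D·D·BDC·BCB·AA·BDC·BCB·AA·D·D·BDC·BCB·AA·BDC·BCB·AA·BDC·AA·BDC·D·D·BCB·BCB·BDC·BCB·AA·BDC·AA·BDC·D·D·BDC·BCB·AA·BDC·AA·BDC·D·D·BDC·BCB·AA·D·D·BDC·BCB·AA·BCB·BCB·BDC·BCB·AA·BDC·AA·BDC·D·D·BCB·BCB·BDC·BCB·AA·BDC·AA·BDC·D·D·BDC·AA·BDC·BDC·AA·BDC
    A ↦ D
    B ↦ BDC
    C ↦ AA
    D ↦ BCB

A->D, B->BDC, C->AA, D->BCB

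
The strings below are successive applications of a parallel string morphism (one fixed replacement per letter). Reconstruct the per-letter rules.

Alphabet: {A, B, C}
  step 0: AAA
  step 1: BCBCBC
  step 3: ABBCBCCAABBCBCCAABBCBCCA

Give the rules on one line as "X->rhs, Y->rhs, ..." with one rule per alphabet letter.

  step 0 ⇒ step 1: AAA ⇒ BC·BC·BC
    A ↦ BC
    B ↦ CA  (constrained at step 1)
    C ↦ AB  (constrained at step 1)

A->BC, B->CA, C->AB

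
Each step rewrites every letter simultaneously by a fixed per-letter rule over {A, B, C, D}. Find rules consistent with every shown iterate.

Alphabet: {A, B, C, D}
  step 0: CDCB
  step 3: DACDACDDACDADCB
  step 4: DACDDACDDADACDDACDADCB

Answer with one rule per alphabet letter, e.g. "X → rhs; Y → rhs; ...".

  step 3 ⇒ step 4: DACDACDDACDADCB ⇒ DA·C·D·DA·C·D·DA·DA·C·D·DA·C·DA·D·CB
    A ↦ C
    B ↦ CB
    C ↦ D
    D ↦ DA

A->C, B->CB, C->D, D->DA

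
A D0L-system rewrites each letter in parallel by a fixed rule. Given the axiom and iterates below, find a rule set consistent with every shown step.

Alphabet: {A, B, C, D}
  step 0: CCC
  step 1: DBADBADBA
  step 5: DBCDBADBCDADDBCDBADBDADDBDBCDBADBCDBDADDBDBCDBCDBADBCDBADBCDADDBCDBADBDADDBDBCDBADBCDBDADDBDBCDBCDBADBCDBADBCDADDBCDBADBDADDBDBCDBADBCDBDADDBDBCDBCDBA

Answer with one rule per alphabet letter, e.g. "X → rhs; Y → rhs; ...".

A->DAD, B->C, C->DBA, D->DB

  step 0 ⇒ step 1: CCC ⇒ DBA·DBA·DBA
    C ↦ DBA
    A ↦ DAD  (constrained at step 1)
    B ↦ C  (constrained at step 1)
    D ↦ DB  (constrained at step 1)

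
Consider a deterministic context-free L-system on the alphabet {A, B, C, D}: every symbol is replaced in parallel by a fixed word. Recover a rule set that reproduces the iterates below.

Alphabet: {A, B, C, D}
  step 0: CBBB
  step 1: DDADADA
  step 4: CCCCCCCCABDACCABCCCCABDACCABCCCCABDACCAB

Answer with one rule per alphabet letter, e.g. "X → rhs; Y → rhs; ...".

A->AB, B->DA, C->D, D->CC

  step 0 ⇒ step 1: CBBB ⇒ D·DA·DA·DA
    B ↦ DA
    C ↦ D
    A ↦ AB  (constrained at step 1)
    D ↦ CC  (constrained at step 1)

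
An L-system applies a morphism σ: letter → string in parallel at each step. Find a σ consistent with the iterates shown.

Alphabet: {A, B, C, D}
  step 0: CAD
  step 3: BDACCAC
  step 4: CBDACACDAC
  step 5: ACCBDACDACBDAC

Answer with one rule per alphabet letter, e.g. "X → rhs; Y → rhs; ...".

A->D, B->C, C->AC, D->B

  step 4 ⇒ step 5: CBDACACDAC ⇒ AC·C·B·D·AC·D·AC·B·D·AC
    A ↦ D
    B ↦ C
    C ↦ AC
    D ↦ B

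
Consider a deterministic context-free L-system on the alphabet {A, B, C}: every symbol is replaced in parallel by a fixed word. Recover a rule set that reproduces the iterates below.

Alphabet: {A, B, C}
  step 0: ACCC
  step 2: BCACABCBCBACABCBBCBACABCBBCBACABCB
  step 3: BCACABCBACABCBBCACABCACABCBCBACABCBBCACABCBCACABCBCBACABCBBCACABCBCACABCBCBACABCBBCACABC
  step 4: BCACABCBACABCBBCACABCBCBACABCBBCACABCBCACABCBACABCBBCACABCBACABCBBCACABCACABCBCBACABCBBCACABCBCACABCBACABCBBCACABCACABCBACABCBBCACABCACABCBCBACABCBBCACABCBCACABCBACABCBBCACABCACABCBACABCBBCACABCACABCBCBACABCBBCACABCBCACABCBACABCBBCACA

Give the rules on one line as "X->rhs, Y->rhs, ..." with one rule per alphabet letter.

  step 3 ⇒ step 4: BCACABCBACABCBBCACABCACABCBCBACABCBBCACABCBCACABCBCBACABCBBCACABCBCACABCBCBACABCBBCACABC ⇒ BC·ACA·BCB·ACA·BCB·BC·ACA·BC·BCB·ACA·BCB·BC·ACA·BC·BC·ACA·BCB·ACA·BCB·BC·ACA·BCB·ACA·BCB·BC·ACA·BC·ACA·BC·BCB·ACA·BCB·BC·ACA·BC·BC·ACA·BCB·ACA·BCB·BC·ACA·BC·ACA·BCB·ACA·BCB·BC·ACA·BC·ACA·BC·BCB·ACA·BCB·BC·ACA·BC·BC·ACA·BCB·ACA·BCB·BC·ACA·BC·ACA·BCB·ACA·BCB·BC·ACA·BC·ACA·BC·BCB·ACA·BCB·BC·ACA·BC·BC·ACA·BCB·ACA·BCB·BC·ACA
    A ↦ BCB
    B ↦ BC
    C ↦ ACA

A->BCB, B->BC, C->ACA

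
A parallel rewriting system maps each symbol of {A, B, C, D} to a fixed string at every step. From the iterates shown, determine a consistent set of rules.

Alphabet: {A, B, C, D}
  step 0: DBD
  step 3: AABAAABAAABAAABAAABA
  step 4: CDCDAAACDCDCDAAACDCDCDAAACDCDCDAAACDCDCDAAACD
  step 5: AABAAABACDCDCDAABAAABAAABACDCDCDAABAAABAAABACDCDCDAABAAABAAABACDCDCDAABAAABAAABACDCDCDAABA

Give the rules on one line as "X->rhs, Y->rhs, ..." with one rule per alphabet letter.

A->CD, B->AAA, C->AAB, D->A

  step 4 ⇒ step 5: CDCDAAACDCDCDAAACDCDCDAAACDCDCDAAACDCDCDAAACD ⇒ AAB·A·AAB·A·CD·CD·CD·AAB·A·AAB·A·AAB·A·CD·CD·CD·AAB·A·AAB·A·AAB·A·CD·CD·CD·AAB·A·AAB·A·AAB·A·CD·CD·CD·AAB·A·AAB·A·AAB·A·CD·CD·CD·AAB·A
    A ↦ CD
    C ↦ AAB
    D ↦ A
  step 3 ⇒ step 4: AABAAABAAABAAABAAABA ⇒ CD·CD·AAA·CD·CD·CD·AAA·CD·CD·CD·AAA·CD·CD·CD·AAA·CD·CD·CD·AAA·CD
    B ↦ AAA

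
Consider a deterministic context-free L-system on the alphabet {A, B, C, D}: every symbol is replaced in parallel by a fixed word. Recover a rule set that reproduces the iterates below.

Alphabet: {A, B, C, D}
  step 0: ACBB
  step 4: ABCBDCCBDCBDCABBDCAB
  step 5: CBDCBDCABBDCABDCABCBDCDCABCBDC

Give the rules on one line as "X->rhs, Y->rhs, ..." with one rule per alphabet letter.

A->CB, B->DC, C->B, D->A

  step 4 ⇒ step 5: ABCBDCCBDCBDCABBDCAB ⇒ CB·DC·B·DC·A·B·B·DC·A·B·DC·A·B·CB·DC·DC·A·B·CB·DC
    A ↦ CB
    B ↦ DC
    C ↦ B
    D ↦ A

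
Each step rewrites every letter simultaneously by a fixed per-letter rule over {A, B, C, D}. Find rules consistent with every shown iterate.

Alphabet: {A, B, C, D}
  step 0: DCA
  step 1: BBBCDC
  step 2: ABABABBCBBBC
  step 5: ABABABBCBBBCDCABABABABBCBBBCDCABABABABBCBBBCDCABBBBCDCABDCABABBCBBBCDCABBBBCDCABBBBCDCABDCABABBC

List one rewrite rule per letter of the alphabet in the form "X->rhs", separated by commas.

A->DC, B->AB, C->BC, D->BB

  step 1 ⇒ step 2: BBBCDC ⇒ AB·AB·AB·BC·BB·BC
    B ↦ AB
    C ↦ BC
    D ↦ BB
  step 0 ⇒ step 1: DCA ⇒ BB·BC·DC
    A ↦ DC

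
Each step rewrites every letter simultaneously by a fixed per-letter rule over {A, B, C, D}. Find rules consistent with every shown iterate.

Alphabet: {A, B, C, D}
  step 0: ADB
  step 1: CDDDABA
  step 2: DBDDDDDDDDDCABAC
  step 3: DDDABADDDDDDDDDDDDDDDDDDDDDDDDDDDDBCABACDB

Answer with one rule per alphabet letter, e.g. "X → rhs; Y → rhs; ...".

A->C, B->ABA, C->DB, D->DDD

  step 2 ⇒ step 3: DBDDDDDDDDDCABAC ⇒ DDD·ABA·DDD·DDD·DDD·DDD·DDD·DDD·DDD·DDD·DDD·DB·C·ABA·C·DB
    A ↦ C
    B ↦ ABA
    C ↦ DB
    D ↦ DDD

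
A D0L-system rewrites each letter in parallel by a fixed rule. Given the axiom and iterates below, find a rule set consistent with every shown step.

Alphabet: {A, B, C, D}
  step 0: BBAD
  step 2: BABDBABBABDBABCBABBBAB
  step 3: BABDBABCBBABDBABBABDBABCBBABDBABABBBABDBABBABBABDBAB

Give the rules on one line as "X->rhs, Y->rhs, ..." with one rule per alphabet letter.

  step 2 ⇒ step 3: BABDBABBABDBABCBABBBAB ⇒ BAB·D·BAB·CB·BAB·D·BAB·BAB·D·BAB·CB·BAB·D·BAB·ABB·BAB·D·BAB·BAB·BAB·D·BAB
    A ↦ D
    B ↦ BAB
    C ↦ ABB
    D ↦ CB

A->D, B->BAB, C->ABB, D->CB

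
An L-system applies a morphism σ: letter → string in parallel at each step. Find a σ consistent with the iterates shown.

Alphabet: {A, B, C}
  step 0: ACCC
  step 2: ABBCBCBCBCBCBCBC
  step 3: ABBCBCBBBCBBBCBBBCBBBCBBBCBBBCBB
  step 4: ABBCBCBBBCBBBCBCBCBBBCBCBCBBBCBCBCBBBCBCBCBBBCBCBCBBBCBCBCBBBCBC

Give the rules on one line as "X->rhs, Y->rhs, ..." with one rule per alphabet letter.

  step 3 ⇒ step 4: ABBCBCBBBCBBBCBBBCBBBCBBBCBBBCBB ⇒ AB·BC·BC·BB·BC·BB·BC·BC·BC·BB·BC·BC·BC·BB·BC·BC·BC·BB·BC·BC·BC·BB·BC·BC·BC·BB·BC·BC·BC·BB·BC·BC
    A ↦ AB
    B ↦ BC
    C ↦ BB

A->AB, B->BC, C->BB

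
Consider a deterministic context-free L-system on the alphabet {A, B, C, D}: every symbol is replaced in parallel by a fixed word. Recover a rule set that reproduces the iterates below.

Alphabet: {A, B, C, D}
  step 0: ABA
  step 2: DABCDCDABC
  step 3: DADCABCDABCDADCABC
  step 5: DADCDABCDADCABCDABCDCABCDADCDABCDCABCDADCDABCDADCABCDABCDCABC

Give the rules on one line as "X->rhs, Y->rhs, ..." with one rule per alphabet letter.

  step 2 ⇒ step 3: DABCDCDABC ⇒ DA·DC·A·BC·DA·BC·DA·DC·A·BC
    A ↦ DC
    B ↦ A
    C ↦ BC
    D ↦ DA

A->DC, B->A, C->BC, D->DA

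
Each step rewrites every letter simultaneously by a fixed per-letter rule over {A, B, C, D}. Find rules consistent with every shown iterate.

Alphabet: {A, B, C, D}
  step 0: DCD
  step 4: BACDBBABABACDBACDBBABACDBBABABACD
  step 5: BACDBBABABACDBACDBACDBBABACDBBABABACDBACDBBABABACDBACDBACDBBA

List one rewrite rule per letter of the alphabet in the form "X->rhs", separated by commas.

A->CD, B->BA, C->B, D->BA

  step 4 ⇒ step 5: BACDBBABABACDBACDBBABACDBBABABACD ⇒ BA·CD·B·BA·BA·BA·CD·BA·CD·BA·CD·B·BA·BA·CD·B·BA·BA·BA·CD·BA·CD·B·BA·BA·BA·CD·BA·CD·BA·CD·B·BA
    A ↦ CD
    B ↦ BA
    C ↦ B
    D ↦ BA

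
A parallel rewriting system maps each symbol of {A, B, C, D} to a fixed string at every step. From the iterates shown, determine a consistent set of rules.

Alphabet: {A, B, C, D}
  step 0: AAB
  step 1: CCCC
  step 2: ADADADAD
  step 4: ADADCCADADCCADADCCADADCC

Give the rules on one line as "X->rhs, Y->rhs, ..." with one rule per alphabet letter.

A->C, B->CC, C->AD, D->CB

  step 1 ⇒ step 2: CCCC ⇒ AD·AD·AD·AD
    C ↦ AD
  step 0 ⇒ step 1: AAB ⇒ C·C·CC
    A ↦ C
  step 0 ⇒ step 1: AAB ⇒ C·C·CC
    B ↦ CC
    D ↦ CB  (constrained at step 2)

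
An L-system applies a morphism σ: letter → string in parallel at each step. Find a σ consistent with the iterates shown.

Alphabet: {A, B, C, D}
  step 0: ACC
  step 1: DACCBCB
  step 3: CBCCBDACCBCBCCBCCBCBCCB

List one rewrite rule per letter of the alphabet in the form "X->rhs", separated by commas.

A->DAC, B->C, C->CB, D->CB

  step 0 ⇒ step 1: ACC ⇒ DAC·CB·CB
    A ↦ DAC
    C ↦ CB
    B ↦ C  (constrained at step 1)
    D ↦ CB  (constrained at step 1)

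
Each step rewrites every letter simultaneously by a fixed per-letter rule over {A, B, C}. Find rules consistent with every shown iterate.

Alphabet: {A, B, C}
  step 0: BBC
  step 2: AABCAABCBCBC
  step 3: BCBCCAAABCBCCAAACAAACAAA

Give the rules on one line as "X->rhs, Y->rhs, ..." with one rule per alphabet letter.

  step 2 ⇒ step 3: AABCAABCBCBC ⇒ BC·BC·CA·AA·BC·BC·CA·AA·CA·AA·CA·AA
    A ↦ BC
    B ↦ CA
    C ↦ AA

A->BC, B->CA, C->AA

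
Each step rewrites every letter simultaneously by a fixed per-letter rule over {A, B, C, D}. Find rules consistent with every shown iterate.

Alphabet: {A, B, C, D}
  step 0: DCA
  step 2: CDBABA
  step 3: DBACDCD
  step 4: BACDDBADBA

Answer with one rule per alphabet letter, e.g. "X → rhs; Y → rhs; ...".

  step 3 ⇒ step 4: DBACDCD ⇒ BA·C·D·D·BA·D·BA
    A ↦ D
    B ↦ C
    C ↦ D
    D ↦ BA

A->D, B->C, C->D, D->BA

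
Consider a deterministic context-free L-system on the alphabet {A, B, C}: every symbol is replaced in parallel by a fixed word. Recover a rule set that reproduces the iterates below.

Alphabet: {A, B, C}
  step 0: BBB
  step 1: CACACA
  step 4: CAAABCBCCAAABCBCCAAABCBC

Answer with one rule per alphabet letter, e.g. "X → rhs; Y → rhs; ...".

  step 0 ⇒ step 1: BBB ⇒ CA·CA·CA
    B ↦ CA
    A ↦ BC  (constrained at step 1)
    C ↦ A  (constrained at step 1)

A->BC, B->CA, C->A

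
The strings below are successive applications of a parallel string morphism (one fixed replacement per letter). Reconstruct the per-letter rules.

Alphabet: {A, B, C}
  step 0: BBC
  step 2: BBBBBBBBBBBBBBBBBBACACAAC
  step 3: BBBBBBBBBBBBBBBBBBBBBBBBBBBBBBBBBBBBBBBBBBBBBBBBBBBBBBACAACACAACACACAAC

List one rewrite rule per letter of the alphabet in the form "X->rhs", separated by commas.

A->AC, B->BBB, C->AAC

  step 2 ⇒ step 3: BBBBBBBBBBBBBBBBBBACACAAC ⇒ BBB·BBB·BBB·BBB·BBB·BBB·BBB·BBB·BBB·BBB·BBB·BBB·BBB·BBB·BBB·BBB·BBB·BBB·AC·AAC·AC·AAC·AC·AC·AAC
    A ↦ AC
    B ↦ BBB
    C ↦ AAC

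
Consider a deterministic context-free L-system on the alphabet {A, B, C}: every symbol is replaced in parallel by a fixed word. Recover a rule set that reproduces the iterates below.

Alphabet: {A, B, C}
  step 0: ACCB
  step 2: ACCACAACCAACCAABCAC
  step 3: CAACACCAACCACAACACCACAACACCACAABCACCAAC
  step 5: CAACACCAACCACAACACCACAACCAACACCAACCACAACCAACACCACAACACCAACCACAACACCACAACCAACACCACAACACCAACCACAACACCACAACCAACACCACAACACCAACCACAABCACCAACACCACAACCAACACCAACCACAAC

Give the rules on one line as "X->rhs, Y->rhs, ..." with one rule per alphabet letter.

A->CA, B->ABC, C->AC

  step 2 ⇒ step 3: ACCACAACCAACCAABCAC ⇒ CA·AC·AC·CA·AC·CA·CA·AC·AC·CA·CA·AC·AC·CA·CA·ABC·AC·CA·AC
    A ↦ CA
    B ↦ ABC
    C ↦ AC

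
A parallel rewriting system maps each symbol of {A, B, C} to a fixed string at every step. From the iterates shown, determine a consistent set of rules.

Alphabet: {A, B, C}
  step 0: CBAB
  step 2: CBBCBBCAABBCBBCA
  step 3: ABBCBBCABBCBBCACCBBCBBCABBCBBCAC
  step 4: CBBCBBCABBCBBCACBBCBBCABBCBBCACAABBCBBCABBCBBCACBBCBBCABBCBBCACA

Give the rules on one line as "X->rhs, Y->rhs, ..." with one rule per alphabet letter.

  step 3 ⇒ step 4: ABBCBBCABBCBBCACCBBCBBCABBCBBCAC ⇒ C·BBC·BBC·A·BBC·BBC·A·C·BBC·BBC·A·BBC·BBC·A·C·A·A·BBC·BBC·A·BBC·BBC·A·C·BBC·BBC·A·BBC·BBC·A·C·A
    A ↦ C
    B ↦ BBC
    C ↦ A

A->C, B->BBC, C->A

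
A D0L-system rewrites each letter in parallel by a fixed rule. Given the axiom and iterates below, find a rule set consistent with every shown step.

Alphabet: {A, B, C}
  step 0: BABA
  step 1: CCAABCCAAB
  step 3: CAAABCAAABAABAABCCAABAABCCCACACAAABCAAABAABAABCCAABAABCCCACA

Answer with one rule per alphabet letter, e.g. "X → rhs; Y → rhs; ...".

A->AAB, B->CC, C->CA

  step 0 ⇒ step 1: BABA ⇒ CC·AAB·CC·AAB
    A ↦ AAB
    B ↦ CC
    C ↦ CA  (constrained at step 1)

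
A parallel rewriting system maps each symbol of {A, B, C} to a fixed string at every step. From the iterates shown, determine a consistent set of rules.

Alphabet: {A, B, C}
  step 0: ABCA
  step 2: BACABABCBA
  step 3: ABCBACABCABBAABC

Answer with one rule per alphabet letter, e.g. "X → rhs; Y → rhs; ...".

  step 2 ⇒ step 3: BACABABCBA ⇒ AB·C·BA·C·AB·C·AB·BA·AB·C
    A ↦ C
    B ↦ AB
    C ↦ BA

A->C, B->AB, C->BA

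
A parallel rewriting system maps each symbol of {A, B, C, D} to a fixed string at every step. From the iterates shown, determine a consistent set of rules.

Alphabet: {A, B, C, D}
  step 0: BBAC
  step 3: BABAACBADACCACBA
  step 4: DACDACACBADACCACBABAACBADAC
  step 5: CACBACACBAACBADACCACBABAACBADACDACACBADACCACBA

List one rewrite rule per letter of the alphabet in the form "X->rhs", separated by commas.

A->AC, B->D, C->BA, D->C

  step 4 ⇒ step 5: DACDACACBADACCACBABAACBADAC ⇒ C·AC·BA·C·AC·BA·AC·BA·D·AC·C·AC·BA·BA·AC·BA·D·AC·D·AC·AC·BA·D·AC·C·AC·BA
    A ↦ AC
    B ↦ D
    C ↦ BA
    D ↦ C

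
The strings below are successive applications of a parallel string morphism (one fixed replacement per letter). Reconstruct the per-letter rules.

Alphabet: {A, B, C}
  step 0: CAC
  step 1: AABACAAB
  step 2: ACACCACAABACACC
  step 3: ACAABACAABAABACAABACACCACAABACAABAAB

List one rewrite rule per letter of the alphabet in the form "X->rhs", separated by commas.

A->AC, B->C, C->AAB

  step 2 ⇒ step 3: ACACCACAABACACC ⇒ AC·AAB·AC·AAB·AAB·AC·AAB·AC·AC·C·AC·AAB·AC·AAB·AAB
    A ↦ AC
    B ↦ C
    C ↦ AAB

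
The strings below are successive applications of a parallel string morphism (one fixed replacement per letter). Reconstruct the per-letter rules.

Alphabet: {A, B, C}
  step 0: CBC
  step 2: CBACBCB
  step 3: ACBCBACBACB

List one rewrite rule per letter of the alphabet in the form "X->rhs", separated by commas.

  step 2 ⇒ step 3: CBACBCB ⇒ A·CB·CB·A·CB·A·CB
    A ↦ CB
    B ↦ CB
    C ↦ A

A->CB, B->CB, C->A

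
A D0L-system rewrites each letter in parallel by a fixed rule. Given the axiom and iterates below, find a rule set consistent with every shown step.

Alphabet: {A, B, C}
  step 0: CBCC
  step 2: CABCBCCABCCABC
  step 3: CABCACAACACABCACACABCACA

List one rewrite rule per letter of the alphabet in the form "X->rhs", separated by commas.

A->BC, B->A, C->CA

  step 2 ⇒ step 3: CABCBCCABCCABC ⇒ CA·BC·A·CA·A·CA·CA·BC·A·CA·CA·BC·A·CA
    A ↦ BC
    B ↦ A
    C ↦ CA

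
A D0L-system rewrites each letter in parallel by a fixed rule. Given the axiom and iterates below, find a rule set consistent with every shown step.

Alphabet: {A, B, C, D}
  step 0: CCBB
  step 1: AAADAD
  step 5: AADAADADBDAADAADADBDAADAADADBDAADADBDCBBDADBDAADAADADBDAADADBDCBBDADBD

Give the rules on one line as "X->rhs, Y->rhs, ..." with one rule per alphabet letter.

A->CB, B->AD, C->A, D->BD

  step 0 ⇒ step 1: CCBB ⇒ A·A·AD·AD
    B ↦ AD
    C ↦ A
    A ↦ CB  (constrained at step 1)
    D ↦ BD  (constrained at step 1)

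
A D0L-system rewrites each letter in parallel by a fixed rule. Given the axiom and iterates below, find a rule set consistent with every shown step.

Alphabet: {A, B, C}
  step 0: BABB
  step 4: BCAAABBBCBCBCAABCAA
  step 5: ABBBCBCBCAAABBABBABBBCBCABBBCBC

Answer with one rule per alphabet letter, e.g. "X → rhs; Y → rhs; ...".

  step 4 ⇒ step 5: BCAAABBBCBCBCAABCAA ⇒ A·BB·BC·BC·BC·A·A·A·BB·A·BB·A·BB·BC·BC·A·BB·BC·BC
    A ↦ BC
    B ↦ A
    C ↦ BB

A->BC, B->A, C->BB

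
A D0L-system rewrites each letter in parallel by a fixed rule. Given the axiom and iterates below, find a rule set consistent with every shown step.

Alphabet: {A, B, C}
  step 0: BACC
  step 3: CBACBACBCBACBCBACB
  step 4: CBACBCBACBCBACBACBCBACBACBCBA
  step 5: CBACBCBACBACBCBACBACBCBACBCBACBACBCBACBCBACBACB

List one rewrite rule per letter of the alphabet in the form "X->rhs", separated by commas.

A->CB, B->A, C->CB

  step 4 ⇒ step 5: CBACBCBACBCBACBACBCBACBACBCBA ⇒ CB·A·CB·CB·A·CB·A·CB·CB·A·CB·A·CB·CB·A·CB·CB·A·CB·A·CB·CB·A·CB·CB·A·CB·A·CB
    A ↦ CB
    B ↦ A
    C ↦ CB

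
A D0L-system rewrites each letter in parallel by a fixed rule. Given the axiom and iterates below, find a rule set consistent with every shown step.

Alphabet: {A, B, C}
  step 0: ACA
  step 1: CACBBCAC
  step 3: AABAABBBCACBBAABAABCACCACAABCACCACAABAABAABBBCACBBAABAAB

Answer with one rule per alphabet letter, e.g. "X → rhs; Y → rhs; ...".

  step 0 ⇒ step 1: ACA ⇒ CAC·BB·CAC
    A ↦ CAC
    C ↦ BB
    B ↦ AAB  (constrained at step 1)

A->CAC, B->AAB, C->BB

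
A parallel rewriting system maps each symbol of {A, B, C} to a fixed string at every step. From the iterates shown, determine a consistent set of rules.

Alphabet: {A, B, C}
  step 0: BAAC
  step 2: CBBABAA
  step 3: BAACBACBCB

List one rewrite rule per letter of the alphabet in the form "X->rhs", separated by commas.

A->CB, B->A, C->B

  step 2 ⇒ step 3: CBBABAA ⇒ B·A·A·CB·A·CB·CB
    A ↦ CB
    B ↦ A
    C ↦ B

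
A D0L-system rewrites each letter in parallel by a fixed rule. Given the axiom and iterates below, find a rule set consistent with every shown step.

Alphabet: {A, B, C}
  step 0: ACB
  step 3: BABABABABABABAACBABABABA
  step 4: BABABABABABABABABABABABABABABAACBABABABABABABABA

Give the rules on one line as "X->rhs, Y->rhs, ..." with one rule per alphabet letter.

  step 3 ⇒ step 4: BABABABABABABAACBABABABA ⇒ BA·BA·BA·BA·BA·BA·BA·BA·BA·BA·BA·BA·BA·BA·BA·AC·BA·BA·BA·BA·BA·BA·BA·BA
    A ↦ BA
    B ↦ BA
    C ↦ AC

A->BA, B->BA, C->AC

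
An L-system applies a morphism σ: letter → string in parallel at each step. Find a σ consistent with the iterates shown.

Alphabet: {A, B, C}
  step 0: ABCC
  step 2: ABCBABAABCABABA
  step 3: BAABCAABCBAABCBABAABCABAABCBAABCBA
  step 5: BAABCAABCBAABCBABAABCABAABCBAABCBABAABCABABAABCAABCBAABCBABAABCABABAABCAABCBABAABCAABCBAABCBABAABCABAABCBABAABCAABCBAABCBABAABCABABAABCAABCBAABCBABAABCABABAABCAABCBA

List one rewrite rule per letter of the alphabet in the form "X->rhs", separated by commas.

A->BA, B->ABC, C->A

  step 2 ⇒ step 3: ABCBABAABCABABA ⇒ BA·ABC·A·ABC·BA·ABC·BA·BA·ABC·A·BA·ABC·BA·ABC·BA
    A ↦ BA
    B ↦ ABC
    C ↦ A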